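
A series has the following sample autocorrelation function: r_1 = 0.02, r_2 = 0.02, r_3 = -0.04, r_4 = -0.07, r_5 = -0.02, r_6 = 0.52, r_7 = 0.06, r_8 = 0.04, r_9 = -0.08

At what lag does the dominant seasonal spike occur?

6

The largest autocorrelation is r_6 = 0.52; the remaining lags stay at or below 0.06.
The dominant spike at lag 6 indicates a seasonal period of 6.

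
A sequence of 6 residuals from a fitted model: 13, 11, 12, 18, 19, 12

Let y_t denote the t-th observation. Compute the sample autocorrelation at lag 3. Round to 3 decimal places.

-0.256

Mean ȳ = (13 + 11 + 12 + 18 + 19 + 12)/6 = 14.1667
Deviations from mean: -1.1667, -3.1667, -2.1667, 3.8333, 4.8333, -2.1667
Σ(y_t−ȳ)(y_{t+3}−ȳ) = (-4.4722) + (-15.3056) + (4.6944) = -15.0833
Denominator Σ(y_t−ȳ)² = 58.8333
r_3 = -15.0833 / 58.8333 = -0.256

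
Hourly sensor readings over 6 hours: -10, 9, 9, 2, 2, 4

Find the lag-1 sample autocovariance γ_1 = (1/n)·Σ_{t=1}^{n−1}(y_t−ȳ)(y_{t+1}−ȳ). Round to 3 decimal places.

-7.463

Mean ȳ = (-10 + 9 + 9 + 2 + 2 + 4)/6 = 2.6667
Σ_{t=1}^{5}(y_t−ȳ)(y_{t+1}−ȳ) = -44.7778
γ_1 = -44.7778 / 6 = -7.463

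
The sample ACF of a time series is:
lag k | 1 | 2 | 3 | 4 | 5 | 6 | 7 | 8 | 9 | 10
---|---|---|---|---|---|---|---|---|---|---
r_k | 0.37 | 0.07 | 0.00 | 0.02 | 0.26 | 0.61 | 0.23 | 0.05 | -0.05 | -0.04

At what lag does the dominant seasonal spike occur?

The largest autocorrelation is r_6 = 0.61; the remaining lags stay at or below 0.37. The elevated value at lag 1 (0.37), dropping to 0.07 at lag 2, reflects decaying short-term dependence rather than seasonality.
The dominant spike at lag 6 indicates a seasonal period of 6.

6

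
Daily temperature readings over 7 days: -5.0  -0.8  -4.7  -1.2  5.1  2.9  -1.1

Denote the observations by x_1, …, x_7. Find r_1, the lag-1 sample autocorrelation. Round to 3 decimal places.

Mean x̄ = (-5.0 − 0.8 − 4.7 − 1.2 + 5.1 + 2.9 − 1.1)/7 = -0.6857
Deviations from mean: -4.3143, -0.1143, -4.0143, -0.5143, 5.7857, 3.5857, -0.4143
Numerator Σ_{t=1}^{6}(x_t−x̄)(x_{t+1}−x̄) = 19.3012
Denominator Σ(x_t−x̄)² = 81.5086
r_1 = 19.3012 / 81.5086 = 0.237

0.237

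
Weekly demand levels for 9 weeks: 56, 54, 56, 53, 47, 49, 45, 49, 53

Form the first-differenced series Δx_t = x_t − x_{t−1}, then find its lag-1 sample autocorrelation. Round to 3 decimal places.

-0.135

First differences Δx: -2, 2, -3, -6, 2, -4, 4, 4
Mean of differences = -0.3750
Numerator Σ(Δx_t−Δx̄)(Δx_{t+1}−Δx̄) = -14.0156
Denominator Σ(Δx_t−Δx̄)² = 103.8750
r_1(Δx) = -14.0156 / 103.8750 = -0.135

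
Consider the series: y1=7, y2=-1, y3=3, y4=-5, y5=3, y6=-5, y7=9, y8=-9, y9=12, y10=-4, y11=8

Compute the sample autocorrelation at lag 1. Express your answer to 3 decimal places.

Mean ȳ = (7 − 1 + 3 − 5 + 3 − 5 + 9 − 9 + 12 − 4 + 8)/11 = 1.6364
Numerator Σ_{t=1}^{10}(y_t−ȳ)(y_{t+1}−ȳ) = -376.5868
Denominator Σ(y_t−ȳ)² = 474.5455
r_1 = -376.5868 / 474.5455 = -0.794

-0.794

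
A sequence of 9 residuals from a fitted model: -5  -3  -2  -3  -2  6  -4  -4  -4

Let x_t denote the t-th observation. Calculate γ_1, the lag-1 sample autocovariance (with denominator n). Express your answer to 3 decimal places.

Mean x̄ = (-5 − 3 − 2 − 3 − 2 + 6 − 4 − 4 − 4)/9 = -2.3333
Σ_{t=1}^{8}(x_t−x̄)(x_{t+1}−x̄) = -4.4444
γ_1 = -4.4444 / 9 = -0.494

-0.494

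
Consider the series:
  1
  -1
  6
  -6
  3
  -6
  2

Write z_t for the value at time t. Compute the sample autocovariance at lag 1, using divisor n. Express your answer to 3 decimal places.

Mean z̄ = (1 − 1 + 6 − 6 + 3 − 6 + 2)/7 = -0.1429
Deviations: 1.1429, -0.8571, 6.1429, -5.8571, 3.1429, -5.8571, 2.1429
Σ_{t=1}^{6}(z_t−z̄)(z_{t+1}−z̄) = -91.5918
γ_1 = -91.5918 / 7 = -13.085

-13.085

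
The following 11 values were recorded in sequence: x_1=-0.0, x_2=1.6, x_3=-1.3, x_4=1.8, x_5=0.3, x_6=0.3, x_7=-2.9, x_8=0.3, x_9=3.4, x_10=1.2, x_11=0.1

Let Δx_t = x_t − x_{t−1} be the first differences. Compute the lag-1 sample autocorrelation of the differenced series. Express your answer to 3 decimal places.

First differences Δx: 1.6, -2.9, 3.1, -1.5, 0.0, -3.2, 3.2, 3.1, -2.2, -1.1
Mean of differences = 0.0100
Numerator Σ(Δx_t−Δx̄)(Δx_{t+1}−Δx̄) = -22.9961
Denominator Σ(Δx_t−Δx̄)² = 58.9690
r_1(Δx) = -22.9961 / 58.9690 = -0.390

-0.390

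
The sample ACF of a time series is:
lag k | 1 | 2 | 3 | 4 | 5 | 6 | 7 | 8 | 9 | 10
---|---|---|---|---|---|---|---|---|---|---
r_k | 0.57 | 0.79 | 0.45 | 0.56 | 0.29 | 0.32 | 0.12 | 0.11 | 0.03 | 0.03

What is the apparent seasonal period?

The largest autocorrelation is r_2 = 0.79; the remaining lags stay at or below 0.57.
The dominant spike at lag 2 indicates a seasonal period of 2.

2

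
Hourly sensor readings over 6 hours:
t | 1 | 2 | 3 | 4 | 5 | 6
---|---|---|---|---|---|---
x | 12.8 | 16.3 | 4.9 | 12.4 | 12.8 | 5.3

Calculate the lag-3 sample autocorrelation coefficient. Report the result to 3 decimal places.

Mean x̄ = (12.8 + 16.3 + 4.9 + 12.4 + 12.8 + 5.3)/6 = 10.7500
Deviations from mean: 2.0500, 5.5500, -5.8500, 1.6500, 2.0500, -5.4500
Σ(x_t−x̄)(x_{t+3}−x̄) = (3.3825) + (11.3775) + (31.8825) = 46.6425
Denominator Σ(x_t−x̄)² = 105.8550
r_3 = 46.6425 / 105.8550 = 0.441

0.441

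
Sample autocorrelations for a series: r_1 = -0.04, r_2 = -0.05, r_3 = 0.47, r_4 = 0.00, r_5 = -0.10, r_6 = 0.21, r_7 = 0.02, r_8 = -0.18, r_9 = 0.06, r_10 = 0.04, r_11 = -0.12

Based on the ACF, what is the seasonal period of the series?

The largest autocorrelation is r_3 = 0.47, with a weaker echo at lag 6 (0.21); the remaining lags stay at or below 0.06.
The dominant spike at lag 3 indicates a seasonal period of 3.

3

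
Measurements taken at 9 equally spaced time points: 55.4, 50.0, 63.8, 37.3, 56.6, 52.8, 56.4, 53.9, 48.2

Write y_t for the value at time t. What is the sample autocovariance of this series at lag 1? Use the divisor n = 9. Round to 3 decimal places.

Mean ȳ = (55.4 + 50.0 + 63.8 + 37.3 + 56.6 + 52.8 + 56.4 + 53.9 + 48.2)/9 = 52.7111
Σ_{t=1}^{8}(y_t−ȳ)(y_{t+1}−ȳ) = -268.4812
γ_1 = -268.4812 / 9 = -29.831

-29.831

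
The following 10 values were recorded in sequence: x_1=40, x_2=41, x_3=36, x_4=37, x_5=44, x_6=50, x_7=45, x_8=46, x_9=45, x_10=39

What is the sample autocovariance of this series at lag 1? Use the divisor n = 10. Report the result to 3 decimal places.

8.051

Mean x̄ = (40 + 41 + 36 + 37 + 44 + 50 + 45 + 46 + 45 + 39)/10 = 42.3000
Σ_{t=1}^{9}(x_t−x̄)(x_{t+1}−x̄) = 80.5100
γ_1 = 80.5100 / 10 = 8.051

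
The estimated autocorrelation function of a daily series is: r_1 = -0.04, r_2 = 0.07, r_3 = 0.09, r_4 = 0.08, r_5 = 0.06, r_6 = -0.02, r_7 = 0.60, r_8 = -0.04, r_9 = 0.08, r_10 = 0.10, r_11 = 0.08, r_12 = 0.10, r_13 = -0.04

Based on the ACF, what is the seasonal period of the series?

7

The largest autocorrelation is r_7 = 0.60; the remaining lags stay at or below 0.10.
The dominant spike at lag 7 indicates a seasonal period of 7.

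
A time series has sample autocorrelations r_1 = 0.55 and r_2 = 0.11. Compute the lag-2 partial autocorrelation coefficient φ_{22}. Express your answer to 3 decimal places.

φ_{22} = (r_2 − r_1²) / (1 − r_1²)
r_1² = (0.55)² = 0.3025
Numerator = 0.11 − 0.3025 = -0.1925; denominator = 1 − 0.3025 = 0.6975
φ_{22} = -0.1925 / 0.6975 = -0.276

-0.276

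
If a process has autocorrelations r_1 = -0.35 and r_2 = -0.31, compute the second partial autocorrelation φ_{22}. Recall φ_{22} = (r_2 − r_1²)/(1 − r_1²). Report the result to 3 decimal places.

-0.493

φ_{22} = (r_2 − r_1²) / (1 − r_1²)
r_1² = (-0.35)² = 0.1225
Numerator = -0.31 − 0.1225 = -0.4325; denominator = 1 − 0.1225 = 0.8775
φ_{22} = -0.4325 / 0.8775 = -0.493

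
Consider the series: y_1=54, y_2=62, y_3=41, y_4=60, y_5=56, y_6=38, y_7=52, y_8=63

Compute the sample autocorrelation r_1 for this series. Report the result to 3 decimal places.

-0.328

Mean ȳ = (54 + 62 + 41 + 60 + 56 + 38 + 52 + 63)/8 = 53.2500
Deviations from mean: 0.7500, 8.7500, -12.2500, 6.7500, 2.7500, -15.2500, -1.2500, 9.7500
Numerator Σ_{t=1}^{7}(y_t−ȳ)(y_{t+1}−ȳ) = -199.8125
Denominator Σ(y_t−ȳ)² = 609.5000
r_1 = -199.8125 / 609.5000 = -0.328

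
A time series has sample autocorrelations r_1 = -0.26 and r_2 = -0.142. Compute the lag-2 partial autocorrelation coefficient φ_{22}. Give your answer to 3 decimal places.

φ_{22} = (r_2 − r_1²) / (1 − r_1²)
r_1² = (-0.26)² = 0.0676
Numerator = -0.142 − 0.0676 = -0.2096; denominator = 1 − 0.0676 = 0.9324
φ_{22} = -0.2096 / 0.9324 = -0.225

-0.225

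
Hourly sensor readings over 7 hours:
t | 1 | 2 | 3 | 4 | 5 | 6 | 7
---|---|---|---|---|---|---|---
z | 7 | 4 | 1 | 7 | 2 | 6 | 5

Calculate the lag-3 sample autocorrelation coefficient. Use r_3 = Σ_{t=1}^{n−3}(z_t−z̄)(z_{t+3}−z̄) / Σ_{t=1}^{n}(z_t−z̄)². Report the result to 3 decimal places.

Mean z̄ = (7 + 4 + 1 + 7 + 2 + 6 + 5)/7 = 4.5714
Deviations from mean: 2.4286, -0.5714, -3.5714, 2.4286, -2.5714, 1.4286, 0.4286
Σ(z_t−z̄)(z_{t+3}−z̄) = (5.8980) + (1.4694) + (-5.1020) + (1.0408) = 3.3061
Denominator Σ(z_t−z̄)² = 33.7143
r_3 = 3.3061 / 33.7143 = 0.098

0.098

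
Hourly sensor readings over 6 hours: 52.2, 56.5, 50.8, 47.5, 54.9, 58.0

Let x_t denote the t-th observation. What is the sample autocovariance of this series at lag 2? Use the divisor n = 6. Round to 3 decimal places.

-7.822

Mean x̄ = (52.2 + 56.5 + 50.8 + 47.5 + 54.9 + 58.0)/6 = 53.3167
Deviations: -1.1167, 3.1833, -2.5167, -5.8167, 1.5833, 4.6833
Σ_{t=1}^{4}(x_t−x̄)(x_{t+2}−x̄) = -46.9322
γ_2 = -46.9322 / 6 = -7.822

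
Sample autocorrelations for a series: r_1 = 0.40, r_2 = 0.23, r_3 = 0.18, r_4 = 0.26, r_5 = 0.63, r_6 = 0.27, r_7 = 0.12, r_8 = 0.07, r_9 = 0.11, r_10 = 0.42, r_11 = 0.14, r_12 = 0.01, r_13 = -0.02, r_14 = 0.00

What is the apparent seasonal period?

The largest autocorrelation is r_5 = 0.63, with a weaker echo at lag 10 (0.42); the remaining lags stay at or below 0.40. The elevated value at lag 1 (0.40), dropping to 0.23 at lag 2, reflects decaying short-term dependence rather than seasonality.
The dominant spike at lag 5 indicates a seasonal period of 5.

5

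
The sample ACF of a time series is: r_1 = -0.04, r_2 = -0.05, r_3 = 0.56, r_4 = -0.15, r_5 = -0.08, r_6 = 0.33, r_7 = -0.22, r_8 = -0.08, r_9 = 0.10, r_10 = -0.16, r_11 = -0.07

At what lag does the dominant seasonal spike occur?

3

The largest autocorrelation is r_3 = 0.56, with a weaker echo at lag 6 (0.33); the remaining lags stay at or below 0.10.
The dominant spike at lag 3 indicates a seasonal period of 3.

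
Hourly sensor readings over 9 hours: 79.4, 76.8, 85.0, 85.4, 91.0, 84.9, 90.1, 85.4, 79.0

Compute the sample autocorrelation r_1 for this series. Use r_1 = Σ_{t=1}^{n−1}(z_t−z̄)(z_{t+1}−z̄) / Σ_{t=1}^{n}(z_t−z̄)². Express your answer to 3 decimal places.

Mean z̄ = (79.4 + 76.8 + 85.0 + 85.4 + 91.0 + 84.9 + 90.1 + 85.4 + 79.0)/9 = 84.1111
Numerator Σ_{t=1}^{8}(z_t−z̄)(z_{t+1}−z̄) = 49.2599
Denominator Σ(z_t−z̄)² = 189.8289
r_1 = 49.2599 / 189.8289 = 0.259

0.259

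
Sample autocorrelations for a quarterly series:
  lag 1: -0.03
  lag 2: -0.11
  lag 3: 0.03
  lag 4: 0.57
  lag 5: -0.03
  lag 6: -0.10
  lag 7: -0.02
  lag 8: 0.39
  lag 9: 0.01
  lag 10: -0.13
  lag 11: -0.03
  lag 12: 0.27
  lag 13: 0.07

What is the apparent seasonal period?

The largest autocorrelation is r_4 = 0.57, with weaker echoes at lags 8 (0.39) and 12 (0.27); the remaining lags stay at or below 0.07.
The dominant spike at lag 4 indicates a seasonal period of 4.

4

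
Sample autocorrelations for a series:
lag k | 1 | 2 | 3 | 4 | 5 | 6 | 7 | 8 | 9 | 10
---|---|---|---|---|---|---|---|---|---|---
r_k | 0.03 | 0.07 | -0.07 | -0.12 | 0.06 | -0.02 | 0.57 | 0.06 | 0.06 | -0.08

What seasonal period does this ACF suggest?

7

The largest autocorrelation is r_7 = 0.57; the remaining lags stay at or below 0.07.
The dominant spike at lag 7 indicates a seasonal period of 7.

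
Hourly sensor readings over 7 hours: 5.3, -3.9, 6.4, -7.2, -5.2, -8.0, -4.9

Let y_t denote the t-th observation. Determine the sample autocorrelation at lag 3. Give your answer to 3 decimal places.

-0.340

Mean ȳ = (5.3 − 3.9 + 6.4 − 7.2 − 5.2 − 8.0 − 4.9)/7 = -2.5000
Deviations from mean: 7.8000, -1.4000, 8.9000, -4.7000, -2.7000, -5.5000, -2.4000
Numerator Σ_{t=1}^{4}(y_t−ȳ)(y_{t+3}−ȳ) = -70.5500
Denominator Σ(y_t−ȳ)² = 207.4000
r_3 = -70.5500 / 207.4000 = -0.340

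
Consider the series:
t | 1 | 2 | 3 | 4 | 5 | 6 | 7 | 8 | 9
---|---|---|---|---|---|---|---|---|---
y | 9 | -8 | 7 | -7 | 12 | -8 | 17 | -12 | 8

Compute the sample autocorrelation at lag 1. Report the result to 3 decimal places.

Mean ȳ = (9 − 8 + 7 − 7 + 12 − 8 + 17 − 12 + 8)/9 = 2.0000
Numerator Σ_{t=1}^{8}(y_t−ȳ)(y_{t+1}−ȳ) = -799.0000
Denominator Σ(y_t−ȳ)² = 912.0000
r_1 = -799.0000 / 912.0000 = -0.876

-0.876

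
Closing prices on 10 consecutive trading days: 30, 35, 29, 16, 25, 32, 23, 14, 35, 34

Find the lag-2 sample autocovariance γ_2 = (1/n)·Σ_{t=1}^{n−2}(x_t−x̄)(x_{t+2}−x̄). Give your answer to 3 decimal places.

Mean x̄ = (30 + 35 + 29 + 16 + 25 + 32 + 23 + 14 + 35 + 34)/10 = 27.3000
Σ_{t=1}^{8}(x_t−x̄)(x_{t+2}−x̄) = -314.2800
γ_2 = -314.2800 / 10 = -31.428

-31.428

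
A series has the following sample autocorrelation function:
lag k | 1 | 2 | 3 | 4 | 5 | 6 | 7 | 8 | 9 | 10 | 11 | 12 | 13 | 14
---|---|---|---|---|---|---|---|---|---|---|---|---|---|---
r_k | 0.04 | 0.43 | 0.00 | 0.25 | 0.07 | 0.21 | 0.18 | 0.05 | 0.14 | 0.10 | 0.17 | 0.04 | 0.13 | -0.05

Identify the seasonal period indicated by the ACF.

The largest autocorrelation is r_2 = 0.43, with weaker echoes at lags 4 (0.25) and 6 (0.21); the remaining lags stay at or below 0.18.
The dominant spike at lag 2 indicates a seasonal period of 2.

2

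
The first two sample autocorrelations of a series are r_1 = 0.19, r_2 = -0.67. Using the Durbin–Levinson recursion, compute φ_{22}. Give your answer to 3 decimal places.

φ_{22} = (r_2 − r_1²) / (1 − r_1²)
r_1² = (0.19)² = 0.0361
Numerator = -0.67 − 0.0361 = -0.7061; denominator = 1 − 0.0361 = 0.9639
φ_{22} = -0.7061 / 0.9639 = -0.733

-0.733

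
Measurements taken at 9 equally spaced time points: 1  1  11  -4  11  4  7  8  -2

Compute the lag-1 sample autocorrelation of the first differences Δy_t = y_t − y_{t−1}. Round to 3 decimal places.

-0.714

First differences Δy: 0, 10, -15, 15, -7, 3, 1, -10
Mean of differences = -0.3750
Numerator Σ(Δy_t−Δȳ)(Δy_{t+1}−Δȳ) = -505.5156
Denominator Σ(Δy_t−Δȳ)² = 707.8750
r_1(Δy) = -505.5156 / 707.8750 = -0.714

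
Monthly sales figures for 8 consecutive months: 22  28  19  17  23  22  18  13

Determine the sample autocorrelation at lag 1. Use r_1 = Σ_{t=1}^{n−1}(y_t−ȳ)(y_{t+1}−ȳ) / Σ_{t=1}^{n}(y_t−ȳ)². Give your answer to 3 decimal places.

0.113

Mean ȳ = (22 + 28 + 19 + 17 + 23 + 22 + 18 + 13)/8 = 20.2500
Numerator Σ_{t=1}^{7}(y_t−ȳ)(y_{t+1}−ȳ) = 16.1875
Denominator Σ(y_t−ȳ)² = 143.5000
r_1 = 16.1875 / 143.5000 = 0.113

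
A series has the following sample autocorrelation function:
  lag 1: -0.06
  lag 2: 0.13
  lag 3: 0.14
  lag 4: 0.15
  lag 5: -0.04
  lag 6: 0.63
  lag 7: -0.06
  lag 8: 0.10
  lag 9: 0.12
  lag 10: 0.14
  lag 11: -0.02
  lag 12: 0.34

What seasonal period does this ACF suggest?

The largest autocorrelation is r_6 = 0.63, with a weaker echo at lag 12 (0.34); the remaining lags stay at or below 0.15.
The dominant spike at lag 6 indicates a seasonal period of 6.

6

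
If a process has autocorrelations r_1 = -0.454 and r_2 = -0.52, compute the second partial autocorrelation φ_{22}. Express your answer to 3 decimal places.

-0.915

φ_{22} = (r_2 − r_1²) / (1 − r_1²)
r_1² = (-0.454)² = 0.206116
Numerator = -0.52 − 0.2061 = -0.7261; denominator = 1 − 0.2061 = 0.7939
φ_{22} = -0.7261 / 0.7939 = -0.915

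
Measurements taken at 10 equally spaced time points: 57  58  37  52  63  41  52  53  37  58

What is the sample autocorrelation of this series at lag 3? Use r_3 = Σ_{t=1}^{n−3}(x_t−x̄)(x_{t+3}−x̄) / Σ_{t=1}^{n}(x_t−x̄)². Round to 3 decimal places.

0.519

Mean x̄ = (57 + 58 + 37 + 52 + 63 + 41 + 52 + 53 + 37 + 58)/10 = 50.8000
Numerator Σ_{t=1}^{7}(x_t−x̄)(x_{t+3}−x̄) = 402.6800
Denominator Σ(x_t−x̄)² = 775.6000
r_3 = 402.6800 / 775.6000 = 0.519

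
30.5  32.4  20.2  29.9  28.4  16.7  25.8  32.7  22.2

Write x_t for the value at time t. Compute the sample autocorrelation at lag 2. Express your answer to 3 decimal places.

Mean x̄ = (30.5 + 32.4 + 20.2 + 29.9 + 28.4 + 16.7 + 25.8 + 32.7 + 22.2)/9 = 26.5333
Numerator Σ_{t=1}^{7}(x_t−x̄)(x_{t+2}−x̄) = -109.1289
Denominator Σ(x_t−x̄)² = 259.1200
r_2 = -109.1289 / 259.1200 = -0.421

-0.421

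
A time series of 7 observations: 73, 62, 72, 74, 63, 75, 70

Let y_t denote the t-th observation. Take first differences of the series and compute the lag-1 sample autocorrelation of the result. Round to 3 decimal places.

-0.580

First differences Δy: -11, 10, 2, -11, 12, -5
Mean of differences = -0.5000
Numerator Σ(Δy_t−Δȳ)(Δy_{t+1}−Δȳ) = -297.7500
Denominator Σ(Δy_t−Δȳ)² = 513.5000
r_1(Δy) = -297.7500 / 513.5000 = -0.580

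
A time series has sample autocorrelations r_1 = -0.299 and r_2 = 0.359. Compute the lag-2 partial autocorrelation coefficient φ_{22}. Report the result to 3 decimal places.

φ_{22} = (r_2 − r_1²) / (1 − r_1²)
r_1² = (-0.299)² = 0.089401
Numerator = 0.359 − 0.0894 = 0.2696; denominator = 1 − 0.0894 = 0.9106
φ_{22} = 0.2696 / 0.9106 = 0.296

0.296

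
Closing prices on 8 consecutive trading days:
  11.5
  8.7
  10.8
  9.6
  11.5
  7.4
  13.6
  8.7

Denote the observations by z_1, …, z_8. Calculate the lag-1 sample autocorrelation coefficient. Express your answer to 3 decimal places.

Mean z̄ = (11.5 + 8.7 + 10.8 + 9.6 + 11.5 + 7.4 + 13.6 + 8.7)/8 = 10.2250
Deviations from mean: 1.2750, -1.5250, 0.5750, -0.6250, 1.2750, -2.8250, 3.3750, -1.5250
Σ(z_t−z̄)(z_{t+1}−z̄) = (-1.9444) + (-0.8769) + (-0.3594) + (-0.7969) + (-3.6019) + (-9.5344) + (-5.1469) = -22.2606
Denominator Σ(z_t−z̄)² = 27.9950
r_1 = -22.2606 / 27.9950 = -0.795

-0.795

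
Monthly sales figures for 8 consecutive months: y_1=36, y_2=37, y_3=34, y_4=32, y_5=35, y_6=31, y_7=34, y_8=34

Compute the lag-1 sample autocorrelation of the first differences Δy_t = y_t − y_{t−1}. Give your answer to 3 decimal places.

First differences Δy: 1, -3, -2, 3, -4, 3, 0
Mean of differences = -0.2857
Numerator Σ(Δy_t−Δȳ)(Δy_{t+1}−Δȳ) = -27.9388
Denominator Σ(Δy_t−Δȳ)² = 47.4286
r_1(Δy) = -27.9388 / 47.4286 = -0.589

-0.589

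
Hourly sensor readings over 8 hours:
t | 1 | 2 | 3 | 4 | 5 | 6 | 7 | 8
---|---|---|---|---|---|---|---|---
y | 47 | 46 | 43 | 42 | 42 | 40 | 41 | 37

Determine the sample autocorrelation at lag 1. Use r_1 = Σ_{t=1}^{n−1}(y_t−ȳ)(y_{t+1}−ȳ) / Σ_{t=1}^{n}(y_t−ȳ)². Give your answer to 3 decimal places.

Mean ȳ = (47 + 46 + 43 + 42 + 42 + 40 + 41 + 37)/8 = 42.2500
Deviations from mean: 4.7500, 3.7500, 0.7500, -0.2500, -0.2500, -2.2500, -1.2500, -5.2500
Numerator Σ_{t=1}^{7}(y_t−ȳ)(y_{t+1}−ȳ) = 30.4375
Denominator Σ(y_t−ȳ)² = 71.5000
r_1 = 30.4375 / 71.5000 = 0.426

0.426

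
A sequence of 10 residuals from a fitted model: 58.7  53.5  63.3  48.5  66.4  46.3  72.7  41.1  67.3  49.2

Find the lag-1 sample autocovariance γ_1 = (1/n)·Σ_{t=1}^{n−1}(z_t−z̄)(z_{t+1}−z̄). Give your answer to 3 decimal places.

Mean z̄ = (58.7 + 53.5 + 63.3 + 48.5 + 66.4 + 46.3 + 72.7 + 41.1 + 67.3 + 49.2)/10 = 56.7000
Σ_{t=1}^{9}(z_t−z̄)(z_{t+1}−z̄) = -922.9200
γ_1 = -922.9200 / 10 = -92.292

-92.292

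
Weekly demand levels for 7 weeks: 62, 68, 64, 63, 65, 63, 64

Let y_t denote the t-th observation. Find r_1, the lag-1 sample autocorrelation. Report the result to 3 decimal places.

-0.457

Mean ȳ = (62 + 68 + 64 + 63 + 65 + 63 + 64)/7 = 64.1429
Numerator Σ_{t=1}^{6}(y_t−ȳ)(y_{t+1}−ȳ) = -10.4490
Denominator Σ(y_t−ȳ)² = 22.8571
r_1 = -10.4490 / 22.8571 = -0.457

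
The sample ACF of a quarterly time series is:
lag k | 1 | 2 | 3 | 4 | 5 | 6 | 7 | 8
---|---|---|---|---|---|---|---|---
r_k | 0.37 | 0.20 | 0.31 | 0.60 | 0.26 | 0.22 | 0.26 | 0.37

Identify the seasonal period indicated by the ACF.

The largest autocorrelation is r_4 = 0.60; the remaining lags stay at or below 0.37. The elevated value at lag 1 (0.37), dropping to 0.20 at lag 2, reflects decaying short-term dependence rather than seasonality.
The dominant spike at lag 4 indicates a seasonal period of 4.

4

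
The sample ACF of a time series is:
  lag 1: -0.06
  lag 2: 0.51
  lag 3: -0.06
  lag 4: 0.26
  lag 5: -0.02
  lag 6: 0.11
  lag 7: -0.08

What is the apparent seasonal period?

The largest autocorrelation is r_2 = 0.51, with a weaker echo at lag 4 (0.26); the remaining lags stay at or below 0.11.
The dominant spike at lag 2 indicates a seasonal period of 2.

2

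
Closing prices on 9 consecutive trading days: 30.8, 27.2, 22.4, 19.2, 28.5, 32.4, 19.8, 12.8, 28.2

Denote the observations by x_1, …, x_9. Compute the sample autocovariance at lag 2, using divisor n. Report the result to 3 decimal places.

Mean x̄ = (30.8 + 27.2 + 22.4 + 19.2 + 28.5 + 32.4 + 19.8 + 12.8 + 28.2)/9 = 24.5889
Σ_{t=1}^{7}(x_t−x̄)(x_{t+2}−x̄) = -206.4280
γ_2 = -206.4280 / 9 = -22.936

-22.936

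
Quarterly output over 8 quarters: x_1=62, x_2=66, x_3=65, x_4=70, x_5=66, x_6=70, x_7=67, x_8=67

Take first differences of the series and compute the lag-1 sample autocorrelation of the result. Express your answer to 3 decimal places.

First differences Δx: 4, -1, 5, -4, 4, -3, 0
Mean of differences = 0.7143
Numerator Σ(Δx_t−Δx̄)(Δx_{t+1}−Δx̄) = -58.2245
Denominator Σ(Δx_t−Δx̄)² = 79.4286
r_1(Δx) = -58.2245 / 79.4286 = -0.733

-0.733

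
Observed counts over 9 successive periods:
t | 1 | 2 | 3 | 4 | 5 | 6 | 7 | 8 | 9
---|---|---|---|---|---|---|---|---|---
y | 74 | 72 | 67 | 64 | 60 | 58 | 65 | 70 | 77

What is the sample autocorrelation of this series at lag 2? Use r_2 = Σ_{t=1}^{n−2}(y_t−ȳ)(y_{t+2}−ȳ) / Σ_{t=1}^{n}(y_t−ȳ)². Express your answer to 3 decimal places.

Mean ȳ = (74 + 72 + 67 + 64 + 60 + 58 + 65 + 70 + 77)/9 = 67.4444
Σ(y_t−ȳ)(y_{t+2}−ȳ) = (-2.9136) + (-15.6914) + (3.3086) + (32.5309) + (18.1975) + (-24.1358) + (-23.3580) = -12.0617
Denominator Σ(y_t−ȳ)² = 324.2222
r_2 = -12.0617 / 324.2222 = -0.037

-0.037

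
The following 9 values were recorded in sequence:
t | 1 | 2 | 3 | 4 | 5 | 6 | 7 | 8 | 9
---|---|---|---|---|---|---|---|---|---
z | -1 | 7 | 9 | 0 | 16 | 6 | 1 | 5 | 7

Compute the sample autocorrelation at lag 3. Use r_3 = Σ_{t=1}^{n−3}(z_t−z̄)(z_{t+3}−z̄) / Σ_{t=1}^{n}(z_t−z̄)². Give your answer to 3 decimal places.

Mean z̄ = (-1 + 7 + 9 + 0 + 16 + 6 + 1 + 5 + 7)/9 = 5.5556
Numerator Σ_{t=1}^{6}(z_t−z̄)(z_{t+3}−z̄) = 73.1852
Denominator Σ(z_t−z̄)² = 220.2222
r_3 = 73.1852 / 220.2222 = 0.332

0.332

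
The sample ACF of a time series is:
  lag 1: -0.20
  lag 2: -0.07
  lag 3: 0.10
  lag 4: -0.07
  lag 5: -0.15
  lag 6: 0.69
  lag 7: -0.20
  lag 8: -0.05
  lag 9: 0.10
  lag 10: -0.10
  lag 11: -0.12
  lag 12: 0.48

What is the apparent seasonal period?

The largest autocorrelation is r_6 = 0.69, with a weaker echo at lag 12 (0.48); the remaining lags stay at or below 0.10.
The dominant spike at lag 6 indicates a seasonal period of 6.

6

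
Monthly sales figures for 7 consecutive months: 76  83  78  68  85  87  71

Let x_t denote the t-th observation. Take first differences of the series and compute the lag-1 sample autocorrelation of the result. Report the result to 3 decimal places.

First differences Δx: 7, -5, -10, 17, 2, -16
Mean of differences = -0.8333
Numerator Σ(Δx_t−Δx̄)(Δx_{t+1}−Δx̄) = -150.3611
Denominator Σ(Δx_t−Δx̄)² = 718.8333
r_1(Δx) = -150.3611 / 718.8333 = -0.209

-0.209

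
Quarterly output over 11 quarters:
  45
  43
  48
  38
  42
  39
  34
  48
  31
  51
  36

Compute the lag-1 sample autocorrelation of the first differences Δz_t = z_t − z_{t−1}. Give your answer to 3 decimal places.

-0.811

First differences Δz: -2, 5, -10, 4, -3, -5, 14, -17, 20, -15
Mean of differences = -0.9000
Numerator Σ(Δz_t−Δz̄)(Δz_{t+1}−Δz̄) = -1038.6100
Denominator Σ(Δz_t−Δz̄)² = 1280.9000
r_1(Δz) = -1038.6100 / 1280.9000 = -0.811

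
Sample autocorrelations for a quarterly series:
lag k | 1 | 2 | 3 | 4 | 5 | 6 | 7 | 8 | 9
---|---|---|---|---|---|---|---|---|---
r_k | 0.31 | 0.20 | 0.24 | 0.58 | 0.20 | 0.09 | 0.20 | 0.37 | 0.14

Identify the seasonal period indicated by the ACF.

4

The largest autocorrelation is r_4 = 0.58, with a weaker echo at lag 8 (0.37); the remaining lags stay at or below 0.31. The elevated value at lag 1 (0.31), dropping to 0.20 at lag 2, reflects decaying short-term dependence rather than seasonality.
The dominant spike at lag 4 indicates a seasonal period of 4.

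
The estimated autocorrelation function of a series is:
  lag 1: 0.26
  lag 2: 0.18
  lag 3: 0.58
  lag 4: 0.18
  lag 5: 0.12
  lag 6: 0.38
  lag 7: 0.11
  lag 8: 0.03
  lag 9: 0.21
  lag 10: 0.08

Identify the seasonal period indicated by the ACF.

3

The largest autocorrelation is r_3 = 0.58, with a weaker echo at lag 6 (0.38); the remaining lags stay at or below 0.26. The elevated value at lag 1 (0.26), dropping to 0.18 at lag 2, reflects decaying short-term dependence rather than seasonality.
The dominant spike at lag 3 indicates a seasonal period of 3.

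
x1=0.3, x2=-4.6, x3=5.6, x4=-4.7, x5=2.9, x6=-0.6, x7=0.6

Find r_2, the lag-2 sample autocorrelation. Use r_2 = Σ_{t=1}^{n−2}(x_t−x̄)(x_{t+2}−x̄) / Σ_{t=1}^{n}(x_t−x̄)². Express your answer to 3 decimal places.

0.529

Mean x̄ = (0.3 − 4.6 + 5.6 − 4.7 + 2.9 − 0.6 + 0.6)/7 = -0.0714
Deviations from mean: 0.3714, -4.5286, 5.6714, -4.6286, 2.9714, -0.5286, 0.6714
Numerator Σ_{t=1}^{5}(x_t−x̄)(x_{t+2}−x̄) = 44.3612
Denominator Σ(x_t−x̄)² = 83.7943
r_2 = 44.3612 / 83.7943 = 0.529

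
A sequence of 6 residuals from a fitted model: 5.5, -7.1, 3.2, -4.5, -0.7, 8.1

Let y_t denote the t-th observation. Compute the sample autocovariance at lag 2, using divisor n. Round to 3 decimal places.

1.785

Mean ȳ = (5.5 − 7.1 + 3.2 − 4.5 − 0.7 + 8.1)/6 = 0.7500
Σ_{t=1}^{4}(y_t−ȳ)(y_{t+2}−ȳ) = 10.7100
γ_2 = 10.7100 / 6 = 1.785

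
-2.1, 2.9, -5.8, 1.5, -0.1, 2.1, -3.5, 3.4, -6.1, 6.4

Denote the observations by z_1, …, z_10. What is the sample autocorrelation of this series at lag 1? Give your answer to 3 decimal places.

-0.721

Mean z̄ = (-2.1 + 2.9 − 5.8 + 1.5 − 0.1 + 2.1 − 3.5 + 3.4 − 6.1 + 6.4)/10 = -0.1300
Numerator Σ_{t=1}^{9}(z_t−z̄)(z_{t+1}−z̄) = -111.7449
Denominator Σ(z_t−z̄)² = 154.9410
r_1 = -111.7449 / 154.9410 = -0.721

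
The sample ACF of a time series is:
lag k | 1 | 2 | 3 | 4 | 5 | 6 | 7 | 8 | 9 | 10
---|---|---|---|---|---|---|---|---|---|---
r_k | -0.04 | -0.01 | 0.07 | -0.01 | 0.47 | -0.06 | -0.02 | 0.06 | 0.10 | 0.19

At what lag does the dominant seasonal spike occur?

The largest autocorrelation is r_5 = 0.47, with a weaker echo at lag 10 (0.19); the remaining lags stay at or below 0.10.
The dominant spike at lag 5 indicates a seasonal period of 5.

5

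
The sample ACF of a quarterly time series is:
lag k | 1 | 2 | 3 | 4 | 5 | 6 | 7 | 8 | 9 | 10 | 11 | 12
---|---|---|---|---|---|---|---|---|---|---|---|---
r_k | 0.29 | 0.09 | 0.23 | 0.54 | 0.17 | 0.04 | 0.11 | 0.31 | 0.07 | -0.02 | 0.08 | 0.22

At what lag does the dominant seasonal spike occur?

The largest autocorrelation is r_4 = 0.54, with a weaker echo at lag 8 (0.31); the remaining lags stay at or below 0.29. The elevated value at lag 1 (0.29), dropping to 0.09 at lag 2, reflects decaying short-term dependence rather than seasonality.
The dominant spike at lag 4 indicates a seasonal period of 4.

4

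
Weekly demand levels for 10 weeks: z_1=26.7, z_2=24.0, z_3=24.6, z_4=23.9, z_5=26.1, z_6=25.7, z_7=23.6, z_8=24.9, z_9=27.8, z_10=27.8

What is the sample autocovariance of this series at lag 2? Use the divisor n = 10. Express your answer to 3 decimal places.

-0.651

Mean z̄ = (26.7 + 24.0 + 24.6 + 23.9 + 26.1 + 25.7 + 23.6 + 24.9 + 27.8 + 27.8)/10 = 25.5100
Σ_{t=1}^{8}(z_t−z̄)(z_{t+2}−z̄) = -6.5082
γ_2 = -6.5082 / 10 = -0.651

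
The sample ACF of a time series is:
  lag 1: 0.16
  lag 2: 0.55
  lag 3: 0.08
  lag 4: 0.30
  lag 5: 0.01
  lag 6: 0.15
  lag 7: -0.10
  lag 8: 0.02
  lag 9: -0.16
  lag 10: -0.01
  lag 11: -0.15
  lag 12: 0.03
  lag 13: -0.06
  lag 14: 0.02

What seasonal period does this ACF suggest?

2

The largest autocorrelation is r_2 = 0.55, with a weaker echo at lag 4 (0.30); the remaining lags stay at or below 0.16.
The dominant spike at lag 2 indicates a seasonal period of 2.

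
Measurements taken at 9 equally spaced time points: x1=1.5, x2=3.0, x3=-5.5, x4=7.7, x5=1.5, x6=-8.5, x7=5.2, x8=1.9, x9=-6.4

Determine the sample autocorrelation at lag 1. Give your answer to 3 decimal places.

-0.414

Mean x̄ = (1.5 + 3.0 − 5.5 + 7.7 + 1.5 − 8.5 + 5.2 + 1.9 − 6.4)/9 = 0.0444
Numerator Σ_{t=1}^{8}(x_t−x̄)(x_{t+1}−x̄) = -102.2675
Denominator Σ(x_t−x̄)² = 246.8822
r_1 = -102.2675 / 246.8822 = -0.414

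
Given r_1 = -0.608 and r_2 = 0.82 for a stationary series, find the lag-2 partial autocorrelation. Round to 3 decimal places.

0.714

φ_{22} = (r_2 − r_1²) / (1 − r_1²)
r_1² = (-0.608)² = 0.369664
Numerator = 0.82 − 0.3697 = 0.4503; denominator = 1 − 0.3697 = 0.6303
φ_{22} = 0.4503 / 0.6303 = 0.714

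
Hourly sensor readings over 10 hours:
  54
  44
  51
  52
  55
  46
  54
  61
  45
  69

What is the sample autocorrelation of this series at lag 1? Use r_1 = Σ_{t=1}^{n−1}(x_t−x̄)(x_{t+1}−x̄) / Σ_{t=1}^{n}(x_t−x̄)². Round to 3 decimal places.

Mean x̄ = (54 + 44 + 51 + 52 + 55 + 46 + 54 + 61 + 45 + 69)/10 = 53.1000
Numerator Σ_{t=1}^{9}(x_t−x̄)(x_{t+1}−x̄) = -194.4100
Denominator Σ(x_t−x̄)² = 524.9000
r_1 = -194.4100 / 524.9000 = -0.370

-0.370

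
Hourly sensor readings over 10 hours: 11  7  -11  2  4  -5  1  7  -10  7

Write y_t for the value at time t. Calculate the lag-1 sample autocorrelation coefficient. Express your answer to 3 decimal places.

-0.323

Mean ȳ = (11 + 7 − 11 + 2 + 4 − 5 + 1 + 7 − 10 + 7)/10 = 1.3000
Numerator Σ_{t=1}^{9}(y_t−ȳ)(y_{t+1}−ȳ) = -167.1900
Denominator Σ(y_t−ȳ)² = 518.1000
r_1 = -167.1900 / 518.1000 = -0.323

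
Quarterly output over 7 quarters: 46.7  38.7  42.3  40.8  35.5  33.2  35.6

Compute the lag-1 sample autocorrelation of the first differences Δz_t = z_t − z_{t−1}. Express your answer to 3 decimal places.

First differences Δz: -8.0, 3.6, -1.5, -5.3, -2.3, 2.4
Mean of differences = -1.8500
Numerator Σ(Δz_t−Δz̄)(Δz_{t+1}−Δz̄) = -33.1775
Denominator Σ(Δz_t−Δz̄)² = 97.8150
r_1(Δz) = -33.1775 / 97.8150 = -0.339

-0.339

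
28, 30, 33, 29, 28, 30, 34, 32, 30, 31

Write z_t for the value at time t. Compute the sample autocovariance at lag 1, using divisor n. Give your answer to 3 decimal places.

0.375

Mean z̄ = (28 + 30 + 33 + 29 + 28 + 30 + 34 + 32 + 30 + 31)/10 = 30.5000
Σ_{t=1}^{9}(z_t−z̄)(z_{t+1}−z̄) = 3.7500
γ_1 = 3.7500 / 10 = 0.375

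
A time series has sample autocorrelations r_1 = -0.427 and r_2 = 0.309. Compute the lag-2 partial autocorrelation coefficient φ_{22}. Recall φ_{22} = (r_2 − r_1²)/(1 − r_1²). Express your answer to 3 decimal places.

φ_{22} = (r_2 − r_1²) / (1 − r_1²)
r_1² = (-0.427)² = 0.182329
Numerator = 0.309 − 0.1823 = 0.1267; denominator = 1 − 0.1823 = 0.8177
φ_{22} = 0.1267 / 0.8177 = 0.155

0.155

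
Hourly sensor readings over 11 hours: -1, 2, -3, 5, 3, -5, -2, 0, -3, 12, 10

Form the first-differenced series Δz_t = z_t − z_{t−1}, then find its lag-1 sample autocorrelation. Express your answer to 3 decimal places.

First differences Δz: 3, -5, 8, -2, -8, 3, 2, -3, 15, -2
Mean of differences = 1.1000
Numerator Σ(Δz_t−Δz̄)(Δz_{t+1}−Δz̄) = -166.2100
Denominator Σ(Δz_t−Δz̄)² = 404.9000
r_1(Δz) = -166.2100 / 404.9000 = -0.410

-0.410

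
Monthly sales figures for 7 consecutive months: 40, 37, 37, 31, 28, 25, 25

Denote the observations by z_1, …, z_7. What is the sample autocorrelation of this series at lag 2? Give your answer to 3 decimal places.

Mean z̄ = (40 + 37 + 37 + 31 + 28 + 25 + 25)/7 = 31.8571
Deviations from mean: 8.1429, 5.1429, 5.1429, -0.8571, -3.8571, -6.8571, -6.8571
Numerator Σ_{t=1}^{5}(z_t−z̄)(z_{t+2}−z̄) = 49.9592
Denominator Σ(z_t−z̄)² = 228.8571
r_2 = 49.9592 / 228.8571 = 0.218

0.218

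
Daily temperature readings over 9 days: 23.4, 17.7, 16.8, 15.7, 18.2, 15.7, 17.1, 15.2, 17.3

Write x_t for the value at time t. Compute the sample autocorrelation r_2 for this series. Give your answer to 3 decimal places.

0.042

Mean x̄ = (23.4 + 17.7 + 16.8 + 15.7 + 18.2 + 15.7 + 17.1 + 15.2 + 17.3)/9 = 17.4556
Σ(x_t−x̄)(x_{t+2}−x̄) = (-3.8969) + (-0.4291) + (-0.4880) + (3.0820) + (-0.2647) + (3.9598) + (0.0553) = 2.0183
Denominator Σ(x_t−x̄)² = 47.7822
r_2 = 2.0183 / 47.7822 = 0.042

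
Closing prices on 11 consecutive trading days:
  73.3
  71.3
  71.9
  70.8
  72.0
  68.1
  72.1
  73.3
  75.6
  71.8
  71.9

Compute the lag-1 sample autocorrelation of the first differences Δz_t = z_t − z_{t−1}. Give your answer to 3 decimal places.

First differences Δz: -2.0, 0.6, -1.1, 1.2, -3.9, 4.0, 1.2, 2.3, -3.8, 0.1
Mean of differences = -0.1400
Numerator Σ(Δz_t−Δz̄)(Δz_{t+1}−Δz̄) = -24.9696
Denominator Σ(Δz_t−Δz̄)² = 59.2040
r_1(Δz) = -24.9696 / 59.2040 = -0.422

-0.422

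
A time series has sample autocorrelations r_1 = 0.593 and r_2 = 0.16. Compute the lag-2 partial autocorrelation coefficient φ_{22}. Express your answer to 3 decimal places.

φ_{22} = (r_2 − r_1²) / (1 − r_1²)
r_1² = (0.593)² = 0.351649
Numerator = 0.16 − 0.3516 = -0.1916; denominator = 1 − 0.3516 = 0.6484
φ_{22} = -0.1916 / 0.6484 = -0.296

-0.296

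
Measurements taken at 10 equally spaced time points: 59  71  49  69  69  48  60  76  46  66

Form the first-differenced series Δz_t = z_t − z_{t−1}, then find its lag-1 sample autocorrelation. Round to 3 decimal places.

First differences Δz: 12, -22, 20, 0, -21, 12, 16, -30, 20
Mean of differences = 0.7778
Numerator Σ(Δz_t−Δz̄)(Δz_{t+1}−Δz̄) = -1825.1605
Denominator Σ(Δz_t−Δz̄)² = 3163.5556
r_1(Δz) = -1825.1605 / 3163.5556 = -0.577

-0.577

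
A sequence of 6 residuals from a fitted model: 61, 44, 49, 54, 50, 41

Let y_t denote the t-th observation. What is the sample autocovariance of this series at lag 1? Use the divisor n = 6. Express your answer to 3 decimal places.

-10.755

Mean ȳ = (61 + 44 + 49 + 54 + 50 + 41)/6 = 49.8333
Deviations: 11.1667, -5.8333, -0.8333, 4.1667, 0.1667, -8.8333
Σ_{t=1}^{5}(y_t−ȳ)(y_{t+1}−ȳ) = -64.5278
γ_1 = -64.5278 / 6 = -10.755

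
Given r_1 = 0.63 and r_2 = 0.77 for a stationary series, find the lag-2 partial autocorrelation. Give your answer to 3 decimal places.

0.619

φ_{22} = (r_2 − r_1²) / (1 − r_1²)
r_1² = (0.63)² = 0.3969
Numerator = 0.77 − 0.3969 = 0.3731; denominator = 1 − 0.3969 = 0.6031
φ_{22} = 0.3731 / 0.6031 = 0.619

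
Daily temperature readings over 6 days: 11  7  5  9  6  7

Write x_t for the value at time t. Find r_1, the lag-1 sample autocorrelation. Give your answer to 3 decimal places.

Mean x̄ = (11 + 7 + 5 + 9 + 6 + 7)/6 = 7.5000
Deviations from mean: 3.5000, -0.5000, -2.5000, 1.5000, -1.5000, -0.5000
Numerator Σ_{t=1}^{5}(x_t−x̄)(x_{t+1}−x̄) = -5.7500
Denominator Σ(x_t−x̄)² = 23.5000
r_1 = -5.7500 / 23.5000 = -0.245

-0.245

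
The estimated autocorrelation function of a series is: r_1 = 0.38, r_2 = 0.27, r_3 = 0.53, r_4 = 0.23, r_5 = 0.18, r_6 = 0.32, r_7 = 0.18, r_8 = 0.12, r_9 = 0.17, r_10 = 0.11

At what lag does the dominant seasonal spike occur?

3

The largest autocorrelation is r_3 = 0.53; the remaining lags stay at or below 0.38. The elevated value at lag 1 (0.38), dropping to 0.27 at lag 2, reflects decaying short-term dependence rather than seasonality.
The dominant spike at lag 3 indicates a seasonal period of 3.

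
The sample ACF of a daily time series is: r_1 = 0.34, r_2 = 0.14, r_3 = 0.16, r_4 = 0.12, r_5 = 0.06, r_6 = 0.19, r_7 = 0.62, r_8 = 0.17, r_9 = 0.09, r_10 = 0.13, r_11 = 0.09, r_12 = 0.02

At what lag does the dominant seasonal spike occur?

The largest autocorrelation is r_7 = 0.62; the remaining lags stay at or below 0.34. The elevated value at lag 1 (0.34), dropping to 0.14 at lag 2, reflects decaying short-term dependence rather than seasonality.
The dominant spike at lag 7 indicates a seasonal period of 7.

7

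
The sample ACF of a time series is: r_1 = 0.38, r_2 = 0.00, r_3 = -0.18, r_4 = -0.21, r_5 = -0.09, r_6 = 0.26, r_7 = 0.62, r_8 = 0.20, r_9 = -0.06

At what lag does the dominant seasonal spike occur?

7

The largest autocorrelation is r_7 = 0.62; the remaining lags stay at or below 0.38. The elevated value at lag 1 (0.38), dropping to 0.00 at lag 2, reflects decaying short-term dependence rather than seasonality.
The dominant spike at lag 7 indicates a seasonal period of 7.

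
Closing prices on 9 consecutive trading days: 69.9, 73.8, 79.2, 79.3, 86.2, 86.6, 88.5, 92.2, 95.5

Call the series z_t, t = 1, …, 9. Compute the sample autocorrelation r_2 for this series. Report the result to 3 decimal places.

Mean z̄ = (69.9 + 73.8 + 79.2 + 79.3 + 86.2 + 86.6 + 88.5 + 92.2 + 95.5)/9 = 83.4667
Numerator Σ_{t=1}^{7}(z_t−z̄)(z_{t+2}−z̄) = 175.1344
Denominator Σ(z_t−z̄)² = 576.7600
r_2 = 175.1344 / 576.7600 = 0.304

0.304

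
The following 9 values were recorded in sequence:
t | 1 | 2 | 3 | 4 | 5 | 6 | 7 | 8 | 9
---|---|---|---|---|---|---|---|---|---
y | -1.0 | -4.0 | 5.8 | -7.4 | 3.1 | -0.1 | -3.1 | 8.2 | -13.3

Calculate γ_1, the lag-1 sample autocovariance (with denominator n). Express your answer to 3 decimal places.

Mean ȳ = (-1.0 − 4.0 + 5.8 − 7.4 + 3.1 − 0.1 − 3.1 + 8.2 − 13.3)/9 = -1.3111
Σ_{t=1}^{8}(y_t−ȳ)(y_{t+1}−ȳ) = -217.9812
γ_1 = -217.9812 / 9 = -24.220

-24.220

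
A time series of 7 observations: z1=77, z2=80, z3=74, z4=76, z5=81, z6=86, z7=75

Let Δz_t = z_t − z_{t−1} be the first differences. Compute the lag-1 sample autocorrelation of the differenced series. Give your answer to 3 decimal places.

First differences Δz: 3, -6, 2, 5, 5, -11
Mean of differences = -0.3333
Numerator Σ(Δz_t−Δz̄)(Δz_{t+1}−Δz̄) = -48.1111
Denominator Σ(Δz_t−Δz̄)² = 219.3333
r_1(Δz) = -48.1111 / 219.3333 = -0.219

-0.219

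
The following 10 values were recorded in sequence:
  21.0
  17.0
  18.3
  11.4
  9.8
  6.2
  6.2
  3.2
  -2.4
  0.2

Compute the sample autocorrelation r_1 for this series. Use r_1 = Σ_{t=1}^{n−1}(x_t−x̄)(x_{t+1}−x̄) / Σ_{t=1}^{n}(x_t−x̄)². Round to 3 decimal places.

Mean x̄ = (21.0 + 17.0 + 18.3 + 11.4 + 9.8 + 6.2 + 6.2 + 3.2 − 2.4 + 0.2)/10 = 9.0900
Numerator Σ_{t=1}^{9}(x_t−x̄)(x_{t+1}−x̄) = 383.1189
Denominator Σ(x_t−x̄)² = 557.5290
r_1 = 383.1189 / 557.5290 = 0.687

0.687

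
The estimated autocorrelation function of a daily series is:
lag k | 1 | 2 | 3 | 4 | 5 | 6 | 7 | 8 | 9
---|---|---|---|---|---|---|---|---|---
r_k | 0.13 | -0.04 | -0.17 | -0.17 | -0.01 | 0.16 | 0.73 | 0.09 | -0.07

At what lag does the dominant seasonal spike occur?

The largest autocorrelation is r_7 = 0.73; the remaining lags stay at or below 0.16.
The dominant spike at lag 7 indicates a seasonal period of 7.

7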